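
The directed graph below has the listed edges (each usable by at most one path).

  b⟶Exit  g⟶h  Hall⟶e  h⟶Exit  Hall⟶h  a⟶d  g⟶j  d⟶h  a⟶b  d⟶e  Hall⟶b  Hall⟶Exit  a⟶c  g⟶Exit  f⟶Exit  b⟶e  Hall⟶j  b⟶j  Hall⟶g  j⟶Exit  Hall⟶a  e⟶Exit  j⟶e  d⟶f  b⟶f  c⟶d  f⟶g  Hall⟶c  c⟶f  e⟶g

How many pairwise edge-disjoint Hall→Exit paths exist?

Assign every edge capacity 1; by Menger, the answer equals the max flow.
Path Hall→Exit (+1); total 1.
Path Hall→b→Exit (+1); total 2.
Path Hall→e→Exit (+1); total 3.
Path Hall→g→Exit (+1); total 4.
Path Hall→h→Exit (+1); total 5.
Path Hall→j→Exit (+1); total 6.
Path Hall→c→f→Exit (+1); total 7.
No residual Hall→Exit path; max flow = 7.
Certifying cut of size 7: {Hall→Exit, b→Exit, e→Exit, f→Exit, g→Exit, h→Exit, j→Exit}.

7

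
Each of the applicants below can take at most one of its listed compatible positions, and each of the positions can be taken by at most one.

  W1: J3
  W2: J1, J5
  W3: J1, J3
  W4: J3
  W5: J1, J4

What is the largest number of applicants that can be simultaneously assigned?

4

Unit-capacity flow: source→left, listed edges, right→sink; max matching = max flow.
Augmenting path W1→J3 (+1); matched 1.
Augmenting path W2→J1 (+1); matched 2.
Augmenting path W5→J4 (+1); matched 3.
Augmenting path W3→J1→W2→J5 (+1); matched 4.
No augmenting path remains; maximum matching = 4.
König certificate: {W2, W3, W5, J3} is a vertex cover of size 4 (every listed pair touches it), so no matching can be larger.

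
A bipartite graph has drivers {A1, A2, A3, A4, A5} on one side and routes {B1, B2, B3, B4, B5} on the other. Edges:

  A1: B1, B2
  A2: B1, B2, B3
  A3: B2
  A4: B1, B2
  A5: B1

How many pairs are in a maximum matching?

Unit-capacity flow: source→left, listed edges, right→sink; max matching = max flow.
Augmenting path A1→B1 (+1); matched 1.
Augmenting path A2→B2 (+1); matched 2.
Augmenting path A3→B2→A2→B3 (+1); matched 3.
No augmenting path remains; maximum matching = 3.
König certificate: {A2, B1, B2} is a vertex cover of size 3 (every listed pair touches it), so no matching can be larger.

3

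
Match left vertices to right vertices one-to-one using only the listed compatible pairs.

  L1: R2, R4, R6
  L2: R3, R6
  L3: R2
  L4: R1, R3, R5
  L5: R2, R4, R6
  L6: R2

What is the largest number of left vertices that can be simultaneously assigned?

Unit-capacity flow: source→left, listed edges, right→sink; max matching = max flow.
Augmenting path L1→R2 (+1); matched 1.
Augmenting path L2→R3 (+1); matched 2.
Augmenting path L4→R1 (+1); matched 3.
Augmenting path L5→R4 (+1); matched 4.
Augmenting path L3→R2→L1→R6 (+1); matched 5.
No augmenting path remains; maximum matching = 5.
König certificate: {L1, L2, L4, L5, R2} is a vertex cover of size 5 (every listed pair touches it), so no matching can be larger.

5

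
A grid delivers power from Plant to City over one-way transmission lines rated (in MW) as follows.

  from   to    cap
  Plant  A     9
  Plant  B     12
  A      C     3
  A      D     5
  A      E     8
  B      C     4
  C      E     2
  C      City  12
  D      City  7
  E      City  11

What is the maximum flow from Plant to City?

13

Augment Plant→A→C→City: bottleneck 3, flow now 3.
Augment Plant→A→D→City: bottleneck 5, flow now 8.
Augment Plant→A→E→City: bottleneck 1, flow now 9.
Augment Plant→B→C→City: bottleneck 4, flow now 13.
No augmenting path remains; maximum flow = 13.
In the residual graph, reachable from Plant: {Plant, B}.
Min-cut edges: Plant→A (9), B→C (4); capacity 9 + 4 = 13.
This cut is saturated, so no flow can exceed 13.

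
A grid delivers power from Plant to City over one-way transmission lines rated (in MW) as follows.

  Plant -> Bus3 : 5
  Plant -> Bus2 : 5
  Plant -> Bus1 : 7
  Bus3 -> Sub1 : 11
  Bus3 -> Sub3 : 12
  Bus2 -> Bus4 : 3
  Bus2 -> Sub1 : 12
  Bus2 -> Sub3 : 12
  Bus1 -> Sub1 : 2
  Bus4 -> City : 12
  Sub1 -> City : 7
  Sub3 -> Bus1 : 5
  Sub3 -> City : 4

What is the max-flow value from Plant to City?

12

Augment Plant→Bus3→Sub1→City: bottleneck 5, flow now 5.
Augment Plant→Bus2→Bus4→City: bottleneck 3, flow now 8.
Augment Plant→Bus2→Sub1→City: bottleneck 2, flow now 10.
Augment Plant→Bus1→Sub1→Bus3→Sub3→City: bottleneck 2, flow now 12. (uses reverse residual edge)
No augmenting path remains; maximum flow = 12.
In the residual graph, reachable from Plant: {Plant, Bus1}.
Min-cut edges: Plant→Bus3 (5), Plant→Bus2 (5), Bus1→Sub1 (2); capacity 5 + 5 + 2 = 12.
This cut is saturated, so no flow can exceed 12.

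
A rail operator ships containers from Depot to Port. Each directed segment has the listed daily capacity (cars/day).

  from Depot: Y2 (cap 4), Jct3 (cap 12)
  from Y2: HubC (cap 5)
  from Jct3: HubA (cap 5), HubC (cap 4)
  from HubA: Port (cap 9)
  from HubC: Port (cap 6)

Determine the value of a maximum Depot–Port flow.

Augment Depot→Y2→HubC→Port: bottleneck 4, flow now 4.
Augment Depot→Jct3→HubA→Port: bottleneck 5, flow now 9.
Augment Depot→Jct3→HubC→Port: bottleneck 2, flow now 11.
No augmenting path remains; maximum flow = 11.
In the residual graph, reachable from Depot: {Depot, Y2, Jct3, HubC}.
Min-cut edges: Jct3→HubA (5), HubC→Port (6); capacity 5 + 6 = 11.
This cut is saturated, so no flow can exceed 11.

11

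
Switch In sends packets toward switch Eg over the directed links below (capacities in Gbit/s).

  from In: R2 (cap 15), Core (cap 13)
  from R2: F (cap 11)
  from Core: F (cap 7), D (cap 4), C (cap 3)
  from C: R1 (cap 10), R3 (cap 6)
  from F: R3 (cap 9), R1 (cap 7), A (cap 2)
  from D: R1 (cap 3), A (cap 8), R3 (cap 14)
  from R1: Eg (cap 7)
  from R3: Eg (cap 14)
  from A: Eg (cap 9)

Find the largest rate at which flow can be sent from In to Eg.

Augment In→R2→F→R1→Eg: bottleneck 7, flow now 7.
Augment In→R2→F→R3→Eg: bottleneck 4, flow now 11.
Augment In→Core→C→R3→Eg: bottleneck 3, flow now 14.
Augment In→Core→F→R3→Eg: bottleneck 5, flow now 19.
Augment In→Core→F→A→Eg: bottleneck 2, flow now 21.
Augment In→Core→D→R3→Eg: bottleneck 2, flow now 23.
Augment In→Core→D→A→Eg: bottleneck 1, flow now 24.
No augmenting path remains; maximum flow = 24.
In the residual graph, reachable from In: {In, R2}.
Min-cut edges: In→Core (13), R2→F (11); capacity 13 + 11 = 24.
This cut is saturated, so no flow can exceed 24.

24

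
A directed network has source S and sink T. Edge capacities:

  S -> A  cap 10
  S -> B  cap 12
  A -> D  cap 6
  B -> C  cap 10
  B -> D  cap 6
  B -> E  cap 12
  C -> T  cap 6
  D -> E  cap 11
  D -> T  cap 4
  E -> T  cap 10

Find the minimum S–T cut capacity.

18

Augment S→A→D→T: bottleneck 4, flow now 4.
Augment S→B→C→T: bottleneck 6, flow now 10.
Augment S→B→E→T: bottleneck 6, flow now 16.
Augment S→A→D→E→T: bottleneck 2, flow now 18.
No augmenting path remains; maximum flow = 18.
By max-flow min-cut, the minimum cut capacity equals the max flow.
In the residual graph, reachable from S: {S, A}.
Min-cut edges: S→B (12), A→D (6); capacity 12 + 6 = 18.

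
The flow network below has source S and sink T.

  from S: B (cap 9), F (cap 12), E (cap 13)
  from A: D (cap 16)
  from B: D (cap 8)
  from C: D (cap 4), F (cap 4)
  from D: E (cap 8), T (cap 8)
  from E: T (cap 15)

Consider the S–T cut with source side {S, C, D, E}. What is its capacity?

48

Edges leaving {S, C, D, E}: S→B (9), S→F (12), C→F (4), D→T (8), E→T (15).
Cut capacity = 9 + 12 + 4 + 8 + 15 = 48.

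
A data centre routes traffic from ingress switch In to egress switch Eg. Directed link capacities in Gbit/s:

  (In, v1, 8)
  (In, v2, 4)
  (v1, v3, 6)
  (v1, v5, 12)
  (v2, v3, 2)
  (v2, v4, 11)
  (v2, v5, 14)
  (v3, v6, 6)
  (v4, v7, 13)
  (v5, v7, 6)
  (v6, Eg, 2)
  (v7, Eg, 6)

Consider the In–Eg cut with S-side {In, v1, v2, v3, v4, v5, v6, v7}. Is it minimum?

Given cut capacity: 2 + 6 = 8.
Augment In→v1→v3→v6→Eg: bottleneck 2, flow now 2.
Augment In→v1→v5→v7→Eg: bottleneck 6, flow now 8.
No augmenting path remains; maximum flow = 8.
Cut capacity 8 equals the max flow, so it is a minimum cut.

Yes — it is a minimum cut (capacity 8).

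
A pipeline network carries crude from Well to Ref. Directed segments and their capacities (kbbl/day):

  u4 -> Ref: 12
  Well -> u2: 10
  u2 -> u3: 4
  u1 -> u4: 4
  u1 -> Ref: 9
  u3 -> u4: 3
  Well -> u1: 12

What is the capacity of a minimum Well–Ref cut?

15

Augment Well→u1→Ref: bottleneck 9, flow now 9.
Augment Well→u1→u4→Ref: bottleneck 3, flow now 12.
Augment Well→u2→u3→u4→Ref: bottleneck 3, flow now 15.
No augmenting path remains; maximum flow = 15.
By max-flow min-cut, the minimum cut capacity equals the max flow.
In the residual graph, reachable from Well: {Well, u2, u3}.
Min-cut edges: Well→u1 (12), u3→u4 (3); capacity 12 + 3 = 15.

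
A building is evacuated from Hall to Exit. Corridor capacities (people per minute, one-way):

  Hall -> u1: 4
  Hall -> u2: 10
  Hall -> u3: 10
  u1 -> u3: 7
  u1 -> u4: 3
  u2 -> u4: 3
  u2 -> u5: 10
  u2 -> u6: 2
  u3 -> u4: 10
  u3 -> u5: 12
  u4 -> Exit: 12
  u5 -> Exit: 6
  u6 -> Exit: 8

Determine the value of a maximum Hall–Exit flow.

Augment Hall→u1→u4→Exit: bottleneck 3, flow now 3.
Augment Hall→u2→u4→Exit: bottleneck 3, flow now 6.
Augment Hall→u2→u5→Exit: bottleneck 6, flow now 12.
Augment Hall→u2→u6→Exit: bottleneck 1, flow now 13.
Augment Hall→u3→u4→Exit: bottleneck 6, flow now 19.
Augment Hall→u3→u4→u2→u6→Exit: bottleneck 1, flow now 20. (uses reverse residual edge)
No augmenting path remains; maximum flow = 20.
In the residual graph, reachable from Hall: {Hall, u1, u2, u3, u4, u5}.
Min-cut edges: u2→u6 (2), u4→Exit (12), u5→Exit (6); capacity 2 + 12 + 6 = 20.
This cut is saturated, so no flow can exceed 20.

20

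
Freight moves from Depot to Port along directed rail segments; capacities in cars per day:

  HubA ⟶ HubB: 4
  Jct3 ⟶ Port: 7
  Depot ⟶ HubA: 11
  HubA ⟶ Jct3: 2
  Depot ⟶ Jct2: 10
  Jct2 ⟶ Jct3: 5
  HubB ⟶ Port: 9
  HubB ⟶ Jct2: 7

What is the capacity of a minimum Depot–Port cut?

11

Augment Depot→Jct2→Jct3→Port: bottleneck 5, flow now 5.
Augment Depot→HubA→Jct3→Port: bottleneck 2, flow now 7.
Augment Depot→HubA→HubB→Port: bottleneck 4, flow now 11.
No augmenting path remains; maximum flow = 11.
By max-flow min-cut, the minimum cut capacity equals the max flow.
In the residual graph, reachable from Depot: {Depot, Jct2, HubA}.
Min-cut edges: Jct2→Jct3 (5), HubA→Jct3 (2), HubA→HubB (4); capacity 5 + 2 + 4 = 11.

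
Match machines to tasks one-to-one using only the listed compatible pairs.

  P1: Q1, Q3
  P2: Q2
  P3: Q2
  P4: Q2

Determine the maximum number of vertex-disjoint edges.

Unit-capacity flow: source→left, listed edges, right→sink; max matching = max flow.
Augmenting path P1→Q1 (+1); matched 1.
Augmenting path P2→Q2 (+1); matched 2.
No augmenting path remains; maximum matching = 2.
König certificate: {P1, Q2} is a vertex cover of size 2 (every listed pair touches it), so no matching can be larger.

2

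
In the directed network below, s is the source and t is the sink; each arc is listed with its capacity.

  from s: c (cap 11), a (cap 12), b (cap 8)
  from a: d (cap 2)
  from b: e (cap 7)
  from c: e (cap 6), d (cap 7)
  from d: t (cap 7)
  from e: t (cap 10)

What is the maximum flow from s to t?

Augment s→a→d→t: bottleneck 2, flow now 2.
Augment s→b→e→t: bottleneck 7, flow now 9.
Augment s→c→d→t: bottleneck 5, flow now 14.
Augment s→c→e→t: bottleneck 3, flow now 17.
No augmenting path remains; maximum flow = 17.
In the residual graph, reachable from s: {s, a, b, c, d, e}.
Min-cut edges: d→t (7), e→t (10); capacity 7 + 10 = 17.
This cut is saturated, so no flow can exceed 17.

17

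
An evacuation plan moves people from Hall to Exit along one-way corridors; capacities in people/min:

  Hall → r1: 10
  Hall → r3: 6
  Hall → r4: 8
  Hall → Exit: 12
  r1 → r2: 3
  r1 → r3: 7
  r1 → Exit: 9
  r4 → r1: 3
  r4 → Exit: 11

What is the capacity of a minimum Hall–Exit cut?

Augment Hall→Exit: bottleneck 12, flow now 12.
Augment Hall→r1→Exit: bottleneck 9, flow now 21.
Augment Hall→r4→Exit: bottleneck 8, flow now 29.
No augmenting path remains; maximum flow = 29.
By max-flow min-cut, the minimum cut capacity equals the max flow.
In the residual graph, reachable from Hall: {Hall, r1, r2, r3}.
Min-cut edges: Hall→r4 (8), Hall→Exit (12), r1→Exit (9); capacity 8 + 12 + 9 = 29.

29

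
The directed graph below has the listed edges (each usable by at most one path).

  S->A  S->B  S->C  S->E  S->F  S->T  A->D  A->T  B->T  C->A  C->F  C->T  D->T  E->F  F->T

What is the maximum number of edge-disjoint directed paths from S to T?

5

Assign every edge capacity 1; by Menger, the answer equals the max flow.
Path S→T (+1); total 1.
Path S→A→T (+1); total 2.
Path S→B→T (+1); total 3.
Path S→C→T (+1); total 4.
Path S→F→T (+1); total 5.
No residual S→T path; max flow = 5.
Certifying cut of size 5: {F→T, S→A, S→B, S→C, S→T}.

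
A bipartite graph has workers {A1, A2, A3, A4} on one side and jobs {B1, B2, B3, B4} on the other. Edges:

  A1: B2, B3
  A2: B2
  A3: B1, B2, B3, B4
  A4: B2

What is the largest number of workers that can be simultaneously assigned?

Unit-capacity flow: source→left, listed edges, right→sink; max matching = max flow.
Augmenting path A1→B2 (+1); matched 1.
Augmenting path A3→B1 (+1); matched 2.
Augmenting path A2→B2→A1→B3 (+1); matched 3.
No augmenting path remains; maximum matching = 3.
König certificate: {A1, A3, B2} is a vertex cover of size 3 (every listed pair touches it), so no matching can be larger.

3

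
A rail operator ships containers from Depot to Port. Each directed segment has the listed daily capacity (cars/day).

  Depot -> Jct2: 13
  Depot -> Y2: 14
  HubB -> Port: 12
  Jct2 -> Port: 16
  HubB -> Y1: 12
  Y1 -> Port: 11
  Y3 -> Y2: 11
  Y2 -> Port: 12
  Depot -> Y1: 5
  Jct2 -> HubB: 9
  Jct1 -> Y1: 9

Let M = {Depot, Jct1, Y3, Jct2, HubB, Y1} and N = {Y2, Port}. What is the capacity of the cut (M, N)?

Edges leaving {Depot, Jct1, Y3, Jct2, HubB, Y1}: Depot→Y2 (14), Y3→Y2 (11), Jct2→Port (16), HubB→Port (12), Y1→Port (11).
Cut capacity = 14 + 11 + 16 + 12 + 11 = 64.

64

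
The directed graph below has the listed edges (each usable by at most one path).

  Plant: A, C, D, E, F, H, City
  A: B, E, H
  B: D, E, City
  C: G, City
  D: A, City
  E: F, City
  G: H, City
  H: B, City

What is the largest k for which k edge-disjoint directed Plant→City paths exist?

Assign every edge capacity 1; by Menger, the answer equals the max flow.
Path Plant→City (+1); total 1.
Path Plant→C→City (+1); total 2.
Path Plant→D→City (+1); total 3.
Path Plant→E→City (+1); total 4.
Path Plant→H→City (+1); total 5.
Path Plant→A→B→City (+1); total 6.
No residual Plant→City path; max flow = 6.
Certifying cut of size 6: {Plant→A, Plant→C, Plant→City, Plant→D, Plant→E, Plant→H}.

6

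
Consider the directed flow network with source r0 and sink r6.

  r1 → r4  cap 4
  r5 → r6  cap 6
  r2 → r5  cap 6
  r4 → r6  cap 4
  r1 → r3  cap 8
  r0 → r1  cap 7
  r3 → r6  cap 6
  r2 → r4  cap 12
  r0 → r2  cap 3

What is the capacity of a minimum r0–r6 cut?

Augment r0→r1→r3→r6: bottleneck 6, flow now 6.
Augment r0→r1→r4→r6: bottleneck 1, flow now 7.
Augment r0→r2→r4→r6: bottleneck 3, flow now 10.
No augmenting path remains; maximum flow = 10.
By max-flow min-cut, the minimum cut capacity equals the max flow.
In the residual graph, reachable from r0: {r0}.
Min-cut edges: r0→r1 (7), r0→r2 (3); capacity 7 + 3 = 10.

10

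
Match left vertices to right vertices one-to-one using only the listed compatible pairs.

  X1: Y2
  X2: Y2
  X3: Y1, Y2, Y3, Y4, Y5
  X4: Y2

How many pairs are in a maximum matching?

Unit-capacity flow: source→left, listed edges, right→sink; max matching = max flow.
Augmenting path X1→Y2 (+1); matched 1.
Augmenting path X3→Y1 (+1); matched 2.
No augmenting path remains; maximum matching = 2.
König certificate: {X3, Y2} is a vertex cover of size 2 (every listed pair touches it), so no matching can be larger.

2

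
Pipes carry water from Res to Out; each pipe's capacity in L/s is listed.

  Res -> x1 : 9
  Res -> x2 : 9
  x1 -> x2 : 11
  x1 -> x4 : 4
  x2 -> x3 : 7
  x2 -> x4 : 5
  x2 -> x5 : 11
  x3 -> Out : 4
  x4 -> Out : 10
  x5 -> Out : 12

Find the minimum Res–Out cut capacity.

18

Augment Res→x1→x4→Out: bottleneck 4, flow now 4.
Augment Res→x2→x3→Out: bottleneck 4, flow now 8.
Augment Res→x2→x4→Out: bottleneck 5, flow now 13.
Augment Res→x1→x2→x5→Out: bottleneck 5, flow now 18.
No augmenting path remains; maximum flow = 18.
By max-flow min-cut, the minimum cut capacity equals the max flow.
In the residual graph, reachable from Res: {Res}.
Min-cut edges: Res→x1 (9), Res→x2 (9); capacity 9 + 9 = 18.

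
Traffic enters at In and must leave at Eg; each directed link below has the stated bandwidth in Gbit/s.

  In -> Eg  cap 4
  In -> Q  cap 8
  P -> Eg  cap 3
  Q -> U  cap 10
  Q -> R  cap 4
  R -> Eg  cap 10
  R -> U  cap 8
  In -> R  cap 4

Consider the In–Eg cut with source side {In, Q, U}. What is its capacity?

Edges leaving {In, Q, U}: In→R (4), In→Eg (4), Q→R (4).
Cut capacity = 4 + 4 + 4 = 12.

12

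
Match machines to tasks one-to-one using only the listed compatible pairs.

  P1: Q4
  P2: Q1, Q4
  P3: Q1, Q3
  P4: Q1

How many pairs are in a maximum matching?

3

Unit-capacity flow: source→left, listed edges, right→sink; max matching = max flow.
Augmenting path P1→Q4 (+1); matched 1.
Augmenting path P2→Q1 (+1); matched 2.
Augmenting path P3→Q3 (+1); matched 3.
No augmenting path remains; maximum matching = 3.
König certificate: {P3, Q1, Q4} is a vertex cover of size 3 (every listed pair touches it), so no matching can be larger.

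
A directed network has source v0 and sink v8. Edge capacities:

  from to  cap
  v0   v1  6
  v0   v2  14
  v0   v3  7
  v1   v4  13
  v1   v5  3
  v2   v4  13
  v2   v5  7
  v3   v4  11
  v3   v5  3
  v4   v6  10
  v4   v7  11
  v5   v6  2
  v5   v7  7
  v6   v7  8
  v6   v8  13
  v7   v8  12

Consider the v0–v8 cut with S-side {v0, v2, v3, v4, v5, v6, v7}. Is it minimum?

Given cut capacity: 6 + 13 + 12 = 31.
Augment v0→v1→v4→v6→v8: bottleneck 6, flow now 6.
Augment v0→v2→v4→v6→v8: bottleneck 4, flow now 10.
Augment v0→v2→v4→v7→v8: bottleneck 9, flow now 19.
Augment v0→v2→v5→v6→v8: bottleneck 1, flow now 20.
Augment v0→v3→v4→v7→v8: bottleneck 2, flow now 22.
Augment v0→v3→v5→v6→v8: bottleneck 1, flow now 23.
Augment v0→v3→v5→v7→v8: bottleneck 1, flow now 24.
No augmenting path remains; maximum flow = 24.
In the residual graph, reachable from v0: {v0, v1, v2, v3, v4, v5, v7}.
Min-cut edges: v4→v6 (10), v5→v6 (2), v7→v8 (12); capacity 10 + 2 + 12 = 24.
Cut capacity 31 exceeds the max flow 24, so it is not minimum.

No — its capacity is 31, but the minimum cut has capacity 24.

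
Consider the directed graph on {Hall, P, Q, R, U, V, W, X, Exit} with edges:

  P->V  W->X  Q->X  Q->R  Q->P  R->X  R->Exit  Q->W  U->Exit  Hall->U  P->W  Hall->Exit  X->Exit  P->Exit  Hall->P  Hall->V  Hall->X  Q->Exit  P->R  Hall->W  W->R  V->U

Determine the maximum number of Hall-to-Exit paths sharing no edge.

Assign every edge capacity 1; by Menger, the answer equals the max flow.
Path Hall→Exit (+1); total 1.
Path Hall→P→Exit (+1); total 2.
Path Hall→U→Exit (+1); total 3.
Path Hall→X→Exit (+1); total 4.
Path Hall→W→R→Exit (+1); total 5.
No residual Hall→Exit path; max flow = 5.
Certifying cut of size 5: {Hall→Exit, Hall→P, Hall→W, Hall→X, U→Exit}.

5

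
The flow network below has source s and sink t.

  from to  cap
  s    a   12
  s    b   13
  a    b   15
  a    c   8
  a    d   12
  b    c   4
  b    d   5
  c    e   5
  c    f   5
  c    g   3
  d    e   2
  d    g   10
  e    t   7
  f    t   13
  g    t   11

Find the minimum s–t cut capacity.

Augment s→a→c→e→t: bottleneck 5, flow now 5.
Augment s→a→c→f→t: bottleneck 3, flow now 8.
Augment s→a→d→e→t: bottleneck 2, flow now 10.
Augment s→a→d→g→t: bottleneck 2, flow now 12.
Augment s→b→c→f→t: bottleneck 2, flow now 14.
Augment s→b→c→g→t: bottleneck 2, flow now 16.
Augment s→b→d→g→t: bottleneck 5, flow now 21.
No augmenting path remains; maximum flow = 21.
By max-flow min-cut, the minimum cut capacity equals the max flow.
In the residual graph, reachable from s: {s, b}.
Min-cut edges: s→a (12), b→c (4), b→d (5); capacity 12 + 4 + 5 = 21.

21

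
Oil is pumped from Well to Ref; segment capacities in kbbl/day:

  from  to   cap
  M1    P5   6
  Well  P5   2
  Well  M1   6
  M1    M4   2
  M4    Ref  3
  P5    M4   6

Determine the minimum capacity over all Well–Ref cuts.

Augment Well→M1→M4→Ref: bottleneck 2, flow now 2.
Augment Well→P5→M4→Ref: bottleneck 1, flow now 3.
No augmenting path remains; maximum flow = 3.
By max-flow min-cut, the minimum cut capacity equals the max flow.
In the residual graph, reachable from Well: {Well, M1, P5, M4}.
Min-cut edges: M4→Ref (3); capacity 3 = 3.

3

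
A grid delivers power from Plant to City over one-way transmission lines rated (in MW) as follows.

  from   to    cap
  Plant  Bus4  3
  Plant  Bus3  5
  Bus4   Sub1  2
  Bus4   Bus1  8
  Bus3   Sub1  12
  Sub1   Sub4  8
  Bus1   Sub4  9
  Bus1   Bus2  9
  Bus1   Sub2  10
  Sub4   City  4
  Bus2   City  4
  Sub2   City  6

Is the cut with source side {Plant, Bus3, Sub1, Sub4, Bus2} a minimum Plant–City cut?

No — its capacity is 11, but the minimum cut has capacity 7.

Given cut capacity: 3 + 4 + 4 = 11.
Augment Plant→Bus4→Sub1→Sub4→City: bottleneck 2, flow now 2.
Augment Plant→Bus4→Bus1→Sub4→City: bottleneck 1, flow now 3.
Augment Plant→Bus3→Sub1→Sub4→City: bottleneck 1, flow now 4.
Augment Plant→Bus3→Sub1→Bus4→Bus1→Bus2→City: bottleneck 2, flow now 6. (uses reverse residual edge)
Augment Plant→Bus3→Sub1→Sub4→Bus1→Bus2→City: bottleneck 1, flow now 7. (uses reverse residual edge)
No augmenting path remains; maximum flow = 7.
In the residual graph, reachable from Plant: {Plant, Bus3, Sub1, Sub4}.
Min-cut edges: Plant→Bus4 (3), Sub4→City (4); capacity 3 + 4 = 7.
Cut capacity 11 exceeds the max flow 7, so it is not minimum.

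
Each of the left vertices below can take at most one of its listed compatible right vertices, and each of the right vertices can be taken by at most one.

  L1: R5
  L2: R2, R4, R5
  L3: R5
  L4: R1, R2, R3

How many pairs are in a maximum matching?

Unit-capacity flow: source→left, listed edges, right→sink; max matching = max flow.
Augmenting path L1→R5 (+1); matched 1.
Augmenting path L2→R2 (+1); matched 2.
Augmenting path L4→R1 (+1); matched 3.
No augmenting path remains; maximum matching = 3.
König certificate: {L2, L4, R5} is a vertex cover of size 3 (every listed pair touches it), so no matching can be larger.

3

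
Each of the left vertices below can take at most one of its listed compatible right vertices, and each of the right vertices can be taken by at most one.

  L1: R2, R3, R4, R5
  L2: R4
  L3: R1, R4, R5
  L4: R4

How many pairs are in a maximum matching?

Unit-capacity flow: source→left, listed edges, right→sink; max matching = max flow.
Augmenting path L1→R2 (+1); matched 1.
Augmenting path L2→R4 (+1); matched 2.
Augmenting path L3→R1 (+1); matched 3.
No augmenting path remains; maximum matching = 3.
König certificate: {L1, L3, R4} is a vertex cover of size 3 (every listed pair touches it), so no matching can be larger.

3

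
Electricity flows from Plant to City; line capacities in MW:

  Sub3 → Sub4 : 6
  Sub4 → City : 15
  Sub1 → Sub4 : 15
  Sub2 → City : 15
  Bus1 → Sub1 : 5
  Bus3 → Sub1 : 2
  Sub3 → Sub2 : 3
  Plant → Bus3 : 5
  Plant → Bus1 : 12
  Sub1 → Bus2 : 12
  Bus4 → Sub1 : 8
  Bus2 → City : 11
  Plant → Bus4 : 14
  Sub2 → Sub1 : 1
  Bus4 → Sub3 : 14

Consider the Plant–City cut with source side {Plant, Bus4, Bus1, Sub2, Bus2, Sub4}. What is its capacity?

Edges leaving {Plant, Bus4, Bus1, Sub2, Bus2, Sub4}: Plant→Bus3 (5), Bus4→Sub1 (8), Bus4→Sub3 (14), Bus1→Sub1 (5), Sub2→Sub1 (1), Sub2→City (15), Bus2→City (11), Sub4→City (15).
Cut capacity = 5 + 8 + 14 + 5 + 1 + 15 + 11 + 15 = 74.

74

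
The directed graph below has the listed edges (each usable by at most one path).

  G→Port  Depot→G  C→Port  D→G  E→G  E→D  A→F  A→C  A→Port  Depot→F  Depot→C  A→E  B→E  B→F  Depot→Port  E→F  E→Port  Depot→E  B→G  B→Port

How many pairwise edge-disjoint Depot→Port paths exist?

Assign every edge capacity 1; by Menger, the answer equals the max flow.
Path Depot→Port (+1); total 1.
Path Depot→C→Port (+1); total 2.
Path Depot→E→Port (+1); total 3.
Path Depot→G→Port (+1); total 4.
No residual Depot→Port path; max flow = 4.
Certifying cut of size 4: {Depot→C, Depot→E, Depot→G, Depot→Port}.

4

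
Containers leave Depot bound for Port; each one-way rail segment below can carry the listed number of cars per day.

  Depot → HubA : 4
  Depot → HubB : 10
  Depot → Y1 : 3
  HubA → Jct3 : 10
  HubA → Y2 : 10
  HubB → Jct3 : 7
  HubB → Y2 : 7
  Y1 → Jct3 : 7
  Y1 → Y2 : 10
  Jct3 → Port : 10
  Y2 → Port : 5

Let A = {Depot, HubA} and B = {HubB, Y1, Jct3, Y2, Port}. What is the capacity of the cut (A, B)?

Edges leaving {Depot, HubA}: Depot→HubB (10), Depot→Y1 (3), HubA→Jct3 (10), HubA→Y2 (10).
Cut capacity = 10 + 3 + 10 + 10 = 33.

33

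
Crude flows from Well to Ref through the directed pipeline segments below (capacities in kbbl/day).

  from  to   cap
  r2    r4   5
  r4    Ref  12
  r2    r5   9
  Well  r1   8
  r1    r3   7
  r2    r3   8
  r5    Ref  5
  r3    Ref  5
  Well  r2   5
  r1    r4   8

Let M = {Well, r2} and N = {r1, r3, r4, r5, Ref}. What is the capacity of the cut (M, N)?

Edges leaving {Well, r2}: Well→r1 (8), r2→r3 (8), r2→r4 (5), r2→r5 (9).
Cut capacity = 8 + 8 + 5 + 9 = 30.

30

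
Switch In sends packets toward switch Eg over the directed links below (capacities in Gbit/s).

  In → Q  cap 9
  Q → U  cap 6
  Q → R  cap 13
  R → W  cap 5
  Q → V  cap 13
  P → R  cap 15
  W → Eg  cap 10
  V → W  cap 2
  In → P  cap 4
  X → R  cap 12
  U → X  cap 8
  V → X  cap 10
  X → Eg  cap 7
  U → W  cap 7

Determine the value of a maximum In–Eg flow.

13

Augment In→P→R→W→Eg: bottleneck 4, flow now 4.
Augment In→Q→R→W→Eg: bottleneck 1, flow now 5.
Augment In→Q→U→W→Eg: bottleneck 5, flow now 10.
Augment In→Q→U→X→Eg: bottleneck 1, flow now 11.
Augment In→Q→V→X→Eg: bottleneck 2, flow now 13.
No augmenting path remains; maximum flow = 13.
In the residual graph, reachable from In: {In}.
Min-cut edges: In→P (4), In→Q (9); capacity 4 + 9 = 13.
This cut is saturated, so no flow can exceed 13.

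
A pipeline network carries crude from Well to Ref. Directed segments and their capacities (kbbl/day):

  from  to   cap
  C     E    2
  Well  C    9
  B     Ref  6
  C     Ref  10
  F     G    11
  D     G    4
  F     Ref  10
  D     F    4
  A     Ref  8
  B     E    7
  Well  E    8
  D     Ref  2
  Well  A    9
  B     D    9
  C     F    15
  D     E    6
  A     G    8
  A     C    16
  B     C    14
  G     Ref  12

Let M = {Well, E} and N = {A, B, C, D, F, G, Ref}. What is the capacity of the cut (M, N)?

18

Edges leaving {Well, E}: Well→A (9), Well→C (9).
Cut capacity = 9 + 9 = 18.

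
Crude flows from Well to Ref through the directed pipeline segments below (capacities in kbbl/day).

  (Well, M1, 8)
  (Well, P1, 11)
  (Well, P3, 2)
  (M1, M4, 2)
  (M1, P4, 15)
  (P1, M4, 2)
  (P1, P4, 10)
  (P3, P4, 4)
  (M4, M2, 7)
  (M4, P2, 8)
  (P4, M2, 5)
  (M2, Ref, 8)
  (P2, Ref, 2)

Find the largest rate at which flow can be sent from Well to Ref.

Augment Well→M1→M4→M2→Ref: bottleneck 2, flow now 2.
Augment Well→M1→P4→M2→Ref: bottleneck 5, flow now 7.
Augment Well→P1→M4→M2→Ref: bottleneck 1, flow now 8.
Augment Well→P1→M4→P2→Ref: bottleneck 1, flow now 9.
No augmenting path remains; maximum flow = 9.
In the residual graph, reachable from Well: {Well, M1, P1, P3, P4}.
Min-cut edges: M1→M4 (2), P1→M4 (2), P4→M2 (5); capacity 2 + 2 + 5 = 9.
This cut is saturated, so no flow can exceed 9.

9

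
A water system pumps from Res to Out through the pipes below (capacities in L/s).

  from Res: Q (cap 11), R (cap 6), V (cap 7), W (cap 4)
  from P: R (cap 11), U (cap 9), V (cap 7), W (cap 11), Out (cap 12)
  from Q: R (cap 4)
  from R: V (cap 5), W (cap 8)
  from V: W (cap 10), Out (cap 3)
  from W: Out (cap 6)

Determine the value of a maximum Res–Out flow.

9

Augment Res→V→Out: bottleneck 3, flow now 3.
Augment Res→W→Out: bottleneck 4, flow now 7.
Augment Res→R→W→Out: bottleneck 2, flow now 9.
No augmenting path remains; maximum flow = 9.
In the residual graph, reachable from Res: {Res, Q, R, V, W}.
Min-cut edges: V→Out (3), W→Out (6); capacity 3 + 6 = 9.
This cut is saturated, so no flow can exceed 9.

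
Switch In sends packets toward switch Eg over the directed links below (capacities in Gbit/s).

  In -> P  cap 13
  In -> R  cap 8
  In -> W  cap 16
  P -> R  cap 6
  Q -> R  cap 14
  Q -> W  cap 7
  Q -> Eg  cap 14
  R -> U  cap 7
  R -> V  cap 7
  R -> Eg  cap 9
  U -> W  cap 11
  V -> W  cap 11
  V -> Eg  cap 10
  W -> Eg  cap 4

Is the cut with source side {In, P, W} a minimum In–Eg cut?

Yes — it is a minimum cut (capacity 18).

Given cut capacity: 8 + 6 + 4 = 18.
Augment In→R→Eg: bottleneck 8, flow now 8.
Augment In→W→Eg: bottleneck 4, flow now 12.
Augment In→P→R→Eg: bottleneck 1, flow now 13.
Augment In→P→R→V→Eg: bottleneck 5, flow now 18.
No augmenting path remains; maximum flow = 18.
Cut capacity 18 equals the max flow, so it is a minimum cut.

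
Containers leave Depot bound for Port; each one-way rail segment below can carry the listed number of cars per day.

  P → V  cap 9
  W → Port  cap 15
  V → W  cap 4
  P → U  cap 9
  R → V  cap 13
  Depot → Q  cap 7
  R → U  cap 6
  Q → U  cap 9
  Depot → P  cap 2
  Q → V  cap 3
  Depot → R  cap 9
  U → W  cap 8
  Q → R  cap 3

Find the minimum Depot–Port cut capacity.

Augment Depot→P→U→W→Port: bottleneck 2, flow now 2.
Augment Depot→Q→U→W→Port: bottleneck 6, flow now 8.
Augment Depot→Q→V→W→Port: bottleneck 1, flow now 9.
Augment Depot→R→V→W→Port: bottleneck 3, flow now 12.
No augmenting path remains; maximum flow = 12.
By max-flow min-cut, the minimum cut capacity equals the max flow.
In the residual graph, reachable from Depot: {Depot, P, Q, R, U, V}.
Min-cut edges: U→W (8), V→W (4); capacity 8 + 4 = 12.

12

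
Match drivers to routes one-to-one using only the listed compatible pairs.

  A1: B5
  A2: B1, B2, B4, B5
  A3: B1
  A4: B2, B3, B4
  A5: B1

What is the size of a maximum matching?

4

Unit-capacity flow: source→left, listed edges, right→sink; max matching = max flow.
Augmenting path A1→B5 (+1); matched 1.
Augmenting path A2→B1 (+1); matched 2.
Augmenting path A4→B2 (+1); matched 3.
Augmenting path A3→B1→A2→B4 (+1); matched 4.
No augmenting path remains; maximum matching = 4.
König certificate: {A1, A2, A4, B1} is a vertex cover of size 4 (every listed pair touches it), so no matching can be larger.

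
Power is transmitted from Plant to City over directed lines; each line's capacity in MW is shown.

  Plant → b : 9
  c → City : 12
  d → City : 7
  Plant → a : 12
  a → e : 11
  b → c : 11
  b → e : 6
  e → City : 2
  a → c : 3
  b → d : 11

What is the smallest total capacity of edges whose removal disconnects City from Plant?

Augment Plant→a→c→City: bottleneck 3, flow now 3.
Augment Plant→a→e→City: bottleneck 2, flow now 5.
Augment Plant→b→c→City: bottleneck 9, flow now 14.
No augmenting path remains; maximum flow = 14.
By max-flow min-cut, the minimum cut capacity equals the max flow.
In the residual graph, reachable from Plant: {Plant, a, e}.
Min-cut edges: Plant→b (9), a→c (3), e→City (2); capacity 9 + 3 + 2 = 14.

14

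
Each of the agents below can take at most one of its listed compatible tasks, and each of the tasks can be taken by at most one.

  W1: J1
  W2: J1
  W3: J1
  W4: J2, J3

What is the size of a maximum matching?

Unit-capacity flow: source→left, listed edges, right→sink; max matching = max flow.
Augmenting path W1→J1 (+1); matched 1.
Augmenting path W4→J2 (+1); matched 2.
No augmenting path remains; maximum matching = 2.
König certificate: {W4, J1} is a vertex cover of size 2 (every listed pair touches it), so no matching can be larger.

2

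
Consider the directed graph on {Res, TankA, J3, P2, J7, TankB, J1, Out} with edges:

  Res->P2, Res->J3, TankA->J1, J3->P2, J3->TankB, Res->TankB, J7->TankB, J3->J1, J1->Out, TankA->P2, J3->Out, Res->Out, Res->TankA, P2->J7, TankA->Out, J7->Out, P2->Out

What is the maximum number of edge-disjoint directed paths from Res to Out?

Assign every edge capacity 1; by Menger, the answer equals the max flow.
Path Res→Out (+1); total 1.
Path Res→TankA→Out (+1); total 2.
Path Res→J3→Out (+1); total 3.
Path Res→P2→Out (+1); total 4.
No residual Res→Out path; max flow = 4.
Certifying cut of size 4: {Res→J3, Res→Out, Res→P2, Res→TankA}.

4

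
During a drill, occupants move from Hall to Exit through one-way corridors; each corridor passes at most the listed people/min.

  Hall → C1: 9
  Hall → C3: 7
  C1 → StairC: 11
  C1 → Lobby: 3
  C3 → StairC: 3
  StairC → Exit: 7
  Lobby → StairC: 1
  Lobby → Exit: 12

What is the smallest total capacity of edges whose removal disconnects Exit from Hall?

10

Augment Hall→C1→StairC→Exit: bottleneck 7, flow now 7.
Augment Hall→C1→Lobby→Exit: bottleneck 2, flow now 9.
Augment Hall→C3→StairC→C1→Lobby→Exit: bottleneck 1, flow now 10. (uses reverse residual edge)
No augmenting path remains; maximum flow = 10.
By max-flow min-cut, the minimum cut capacity equals the max flow.
In the residual graph, reachable from Hall: {Hall, C1, C3, StairC}.
Min-cut edges: C1→Lobby (3), StairC→Exit (7); capacity 3 + 7 = 10.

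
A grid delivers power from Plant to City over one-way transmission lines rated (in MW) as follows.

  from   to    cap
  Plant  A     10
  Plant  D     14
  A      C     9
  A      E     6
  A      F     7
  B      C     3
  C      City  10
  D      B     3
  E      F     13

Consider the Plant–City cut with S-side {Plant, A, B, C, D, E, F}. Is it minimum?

Yes — it is a minimum cut (capacity 10).

Given cut capacity: 10 = 10.
Augment Plant→A→C→City: bottleneck 9, flow now 9.
Augment Plant→D→B→C→City: bottleneck 1, flow now 10.
No augmenting path remains; maximum flow = 10.
Cut capacity 10 equals the max flow, so it is a minimum cut.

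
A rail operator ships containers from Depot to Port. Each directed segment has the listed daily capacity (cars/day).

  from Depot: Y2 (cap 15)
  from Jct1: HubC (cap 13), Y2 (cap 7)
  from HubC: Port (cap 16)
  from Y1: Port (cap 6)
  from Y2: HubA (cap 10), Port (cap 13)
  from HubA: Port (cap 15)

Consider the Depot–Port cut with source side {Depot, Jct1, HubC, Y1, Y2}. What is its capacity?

Edges leaving {Depot, Jct1, HubC, Y1, Y2}: HubC→Port (16), Y1→Port (6), Y2→HubA (10), Y2→Port (13).
Cut capacity = 16 + 6 + 10 + 13 = 45.

45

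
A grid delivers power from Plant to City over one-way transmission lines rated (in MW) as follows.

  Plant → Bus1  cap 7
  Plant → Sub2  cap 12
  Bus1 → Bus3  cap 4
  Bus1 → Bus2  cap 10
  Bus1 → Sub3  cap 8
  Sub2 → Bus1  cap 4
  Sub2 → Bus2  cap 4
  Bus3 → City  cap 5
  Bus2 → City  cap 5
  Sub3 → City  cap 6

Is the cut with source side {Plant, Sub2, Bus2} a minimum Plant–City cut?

No — its capacity is 16, but the minimum cut has capacity 15.

Given cut capacity: 7 + 4 + 5 = 16.
Augment Plant→Bus1→Bus3→City: bottleneck 4, flow now 4.
Augment Plant→Bus1→Bus2→City: bottleneck 3, flow now 7.
Augment Plant→Sub2→Bus2→City: bottleneck 2, flow now 9.
Augment Plant→Sub2→Bus1→Sub3→City: bottleneck 4, flow now 13.
Augment Plant→Sub2→Bus2→Bus1→Sub3→City: bottleneck 2, flow now 15. (uses reverse residual edge)
No augmenting path remains; maximum flow = 15.
In the residual graph, reachable from Plant: {Plant, Sub2}.
Min-cut edges: Plant→Bus1 (7), Sub2→Bus1 (4), Sub2→Bus2 (4); capacity 7 + 4 + 4 = 15.
Cut capacity 16 exceeds the max flow 15, so it is not minimum.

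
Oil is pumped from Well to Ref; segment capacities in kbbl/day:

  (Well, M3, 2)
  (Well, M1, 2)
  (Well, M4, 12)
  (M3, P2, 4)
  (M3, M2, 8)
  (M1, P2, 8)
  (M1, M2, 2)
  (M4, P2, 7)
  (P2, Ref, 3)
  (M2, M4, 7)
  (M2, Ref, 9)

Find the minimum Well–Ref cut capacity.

7

Augment Well→M3→P2→Ref: bottleneck 2, flow now 2.
Augment Well→M1→P2→Ref: bottleneck 1, flow now 3.
Augment Well→M1→M2→Ref: bottleneck 1, flow now 4.
Augment Well→M4→P2→M3→M2→Ref: bottleneck 2, flow now 6. (uses reverse residual edge)
Augment Well→M4→P2→M1→M2→Ref: bottleneck 1, flow now 7. (uses reverse residual edge)
No augmenting path remains; maximum flow = 7.
By max-flow min-cut, the minimum cut capacity equals the max flow.
In the residual graph, reachable from Well: {Well, M4, P2}.
Min-cut edges: Well→M3 (2), Well→M1 (2), P2→Ref (3); capacity 2 + 2 + 3 = 7.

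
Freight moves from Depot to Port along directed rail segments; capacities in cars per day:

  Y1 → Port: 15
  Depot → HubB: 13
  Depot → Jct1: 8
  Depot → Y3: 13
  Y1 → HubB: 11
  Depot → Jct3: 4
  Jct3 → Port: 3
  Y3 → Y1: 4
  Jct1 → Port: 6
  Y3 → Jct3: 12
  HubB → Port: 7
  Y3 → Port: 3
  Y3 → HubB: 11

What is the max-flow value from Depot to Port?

Augment Depot→Y3→Port: bottleneck 3, flow now 3.
Augment Depot→Jct1→Port: bottleneck 6, flow now 9.
Augment Depot→Jct3→Port: bottleneck 3, flow now 12.
Augment Depot→HubB→Port: bottleneck 7, flow now 19.
Augment Depot→Y3→Y1→Port: bottleneck 4, flow now 23.
No augmenting path remains; maximum flow = 23.
In the residual graph, reachable from Depot: {Depot, Y3, Jct1, Jct3, HubB}.
Min-cut edges: Y3→Y1 (4), Y3→Port (3), Jct1→Port (6), Jct3→Port (3), HubB→Port (7); capacity 4 + 3 + 6 + 3 + 7 = 23.
This cut is saturated, so no flow can exceed 23.

23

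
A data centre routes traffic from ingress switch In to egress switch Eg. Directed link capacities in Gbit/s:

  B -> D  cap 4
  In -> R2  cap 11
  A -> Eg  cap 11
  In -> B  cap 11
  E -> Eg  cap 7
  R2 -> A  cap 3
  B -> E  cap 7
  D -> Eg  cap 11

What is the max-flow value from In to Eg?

Augment In→R2→A→Eg: bottleneck 3, flow now 3.
Augment In→B→E→Eg: bottleneck 7, flow now 10.
Augment In→B→D→Eg: bottleneck 4, flow now 14.
No augmenting path remains; maximum flow = 14.
In the residual graph, reachable from In: {In, R2}.
Min-cut edges: In→B (11), R2→A (3); capacity 11 + 3 = 14.
This cut is saturated, so no flow can exceed 14.

14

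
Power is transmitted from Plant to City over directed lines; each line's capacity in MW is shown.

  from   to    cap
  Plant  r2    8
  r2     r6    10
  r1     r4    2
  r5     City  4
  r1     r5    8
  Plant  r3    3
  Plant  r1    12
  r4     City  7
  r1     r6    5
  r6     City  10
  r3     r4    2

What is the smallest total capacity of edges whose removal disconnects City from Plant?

18

Augment Plant→r1→r4→City: bottleneck 2, flow now 2.
Augment Plant→r1→r5→City: bottleneck 4, flow now 6.
Augment Plant→r1→r6→City: bottleneck 5, flow now 11.
Augment Plant→r2→r6→City: bottleneck 5, flow now 16.
Augment Plant→r3→r4→City: bottleneck 2, flow now 18.
No augmenting path remains; maximum flow = 18.
By max-flow min-cut, the minimum cut capacity equals the max flow.
In the residual graph, reachable from Plant: {Plant, r1, r2, r3, r5, r6}.
Min-cut edges: r1→r4 (2), r3→r4 (2), r5→City (4), r6→City (10); capacity 2 + 2 + 4 + 10 = 18.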